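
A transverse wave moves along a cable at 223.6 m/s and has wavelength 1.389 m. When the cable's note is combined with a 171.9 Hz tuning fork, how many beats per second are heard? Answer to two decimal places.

Source frequency f = v/λ = 223.6/1.389 = 160.9791 Hz.
f_beat = |160.9791 − 171.9| = 10.92 Hz.

10.92 Hz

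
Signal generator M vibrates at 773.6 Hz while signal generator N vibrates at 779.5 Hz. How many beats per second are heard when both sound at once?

5.9 Hz

f_beat = |f₁ − f₂|.
|773.6 − 779.5| = 5.9 Hz.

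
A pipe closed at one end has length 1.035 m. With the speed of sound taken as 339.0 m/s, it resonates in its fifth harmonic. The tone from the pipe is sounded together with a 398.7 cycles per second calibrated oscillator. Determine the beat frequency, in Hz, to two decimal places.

Closed pipe (odd harmonics): f_n = n·v/(4L) = 5·339.0/(4·1.035) = 409.4203 Hz.
f_beat = |409.4203 − 398.7| = 10.72 Hz.

10.72 Hz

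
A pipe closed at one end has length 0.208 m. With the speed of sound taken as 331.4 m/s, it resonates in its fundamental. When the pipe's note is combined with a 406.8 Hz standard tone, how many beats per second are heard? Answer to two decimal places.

Closed pipe (odd harmonics): f_n = n·v/(4L) = 1·331.4/(4·0.208) = 398.3173 Hz.
f_beat = |398.3173 − 406.8| = 8.48 Hz.

8.48 Hz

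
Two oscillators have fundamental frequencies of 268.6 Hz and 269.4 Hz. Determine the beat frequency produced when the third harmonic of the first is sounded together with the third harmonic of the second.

2.4 Hz

Third harmonic of the first: 3·268.6 = 805.8 Hz.
Third harmonic of the second: 3·269.4 = 808.2 Hz.
f_beat = |805.8 − 808.2| = 2.4 Hz.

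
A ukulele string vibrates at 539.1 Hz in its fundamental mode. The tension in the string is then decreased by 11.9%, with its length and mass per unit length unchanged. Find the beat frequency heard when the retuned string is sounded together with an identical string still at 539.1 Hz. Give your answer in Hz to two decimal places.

For a string, f ∝ √T, so the new frequency is 539.1·√0.881 = 506.0079 Hz.
f_beat = |506.0079 − 539.1| = 33.09 Hz.

33.09 Hz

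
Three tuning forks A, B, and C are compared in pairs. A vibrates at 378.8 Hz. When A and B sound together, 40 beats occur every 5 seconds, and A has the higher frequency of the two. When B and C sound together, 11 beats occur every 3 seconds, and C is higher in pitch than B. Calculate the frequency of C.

374.4667 Hz

A–B: Beat frequency = 40/5 = 8 Hz.
B is below A, so f_B = 378.8 − 8 = 370.8 Hz.
B–C: Beat frequency = 11/3 = 3.6667 Hz.
C is above B, so f_C = 370.8 + 3.6667 = 374.4667 Hz.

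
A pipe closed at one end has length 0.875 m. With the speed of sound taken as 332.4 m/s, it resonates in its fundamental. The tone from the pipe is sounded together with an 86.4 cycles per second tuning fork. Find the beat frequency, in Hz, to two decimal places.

8.57 Hz

Closed pipe (odd harmonics): f_n = n·v/(4L) = 1·332.4/(4·0.875) = 94.9714 Hz.
f_beat = |94.9714 − 86.4| = 8.57 Hz.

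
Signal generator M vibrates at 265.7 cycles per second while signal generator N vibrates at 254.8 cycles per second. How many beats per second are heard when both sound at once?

10.9 Hz

The beat frequency equals the magnitude of the frequency difference.
|265.7 − 254.8| = 10.9 Hz.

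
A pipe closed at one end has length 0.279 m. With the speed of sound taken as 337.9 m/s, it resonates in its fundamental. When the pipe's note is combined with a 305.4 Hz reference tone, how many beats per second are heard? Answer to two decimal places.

2.62 Hz

Closed pipe (odd harmonics): f_n = n·v/(4L) = 1·337.9/(4·0.279) = 302.7778 Hz.
f_beat = |302.7778 − 305.4| = 2.62 Hz.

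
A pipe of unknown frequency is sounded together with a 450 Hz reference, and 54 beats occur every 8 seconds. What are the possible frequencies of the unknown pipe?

Beat frequency = 54/8 = 6.75 Hz.
|f − 450| = 6.75, so f = 450 ± 6.75.

443.25 Hz or 456.75 Hz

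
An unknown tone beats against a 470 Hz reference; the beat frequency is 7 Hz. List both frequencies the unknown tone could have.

|f − 470| = 7, so f = 470 ± 7.

463 Hz or 477 Hz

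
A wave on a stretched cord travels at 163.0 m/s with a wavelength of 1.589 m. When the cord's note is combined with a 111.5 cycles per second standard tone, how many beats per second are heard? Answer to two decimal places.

8.92 Hz

Source frequency f = v/λ = 163.0/1.589 = 102.5802 Hz.
f_beat = |102.5802 − 111.5| = 8.92 Hz.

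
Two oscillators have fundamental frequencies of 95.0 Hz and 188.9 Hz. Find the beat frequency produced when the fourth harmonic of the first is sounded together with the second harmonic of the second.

Fourth harmonic of the first: 4·95.0 = 380.0 Hz.
Second harmonic of the second: 2·188.9 = 377.8 Hz.
f_beat = |380.0 − 377.8| = 2.2 Hz.

2.2 Hz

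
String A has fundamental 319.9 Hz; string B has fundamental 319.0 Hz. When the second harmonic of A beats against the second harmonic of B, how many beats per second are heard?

Second harmonic of the first: 2·319.9 = 639.8 Hz.
Second harmonic of the second: 2·319.0 = 638.0 Hz.
f_beat = |639.8 − 638.0| = 1.8 Hz.

1.8 Hz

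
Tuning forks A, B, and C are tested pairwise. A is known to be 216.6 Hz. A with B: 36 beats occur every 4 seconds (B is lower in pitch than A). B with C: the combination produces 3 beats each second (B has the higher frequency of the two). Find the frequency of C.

A–B: Beat frequency = 36/4 = 9 Hz.
B is below A, so f_B = 216.6 − 9 = 207.6 Hz.
C is below B, so f_C = 207.6 − 3 = 204.6 Hz.

204.6 Hz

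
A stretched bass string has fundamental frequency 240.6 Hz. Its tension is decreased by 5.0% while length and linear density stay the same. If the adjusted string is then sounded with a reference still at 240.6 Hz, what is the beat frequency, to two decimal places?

6.09 Hz

For a string, f ∝ √T, so the new frequency is 240.6·√0.950 = 234.5079 Hz.
f_beat = |234.5079 − 240.6| = 6.09 Hz.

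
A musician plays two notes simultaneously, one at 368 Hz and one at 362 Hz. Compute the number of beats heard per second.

6 Hz

f_beat = |f₁ − f₂|.
|368 − 362| = 6 Hz.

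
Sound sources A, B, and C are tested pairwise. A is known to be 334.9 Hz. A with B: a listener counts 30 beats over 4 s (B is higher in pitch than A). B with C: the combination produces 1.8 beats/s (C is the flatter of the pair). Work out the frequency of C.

A–B: Beat frequency = 30/4 = 7.5 Hz.
B is above A, so f_B = 334.9 + 7.5 = 342.4 Hz.
C is below B, so f_C = 342.4 − 1.8 = 340.6 Hz.

340.6 Hz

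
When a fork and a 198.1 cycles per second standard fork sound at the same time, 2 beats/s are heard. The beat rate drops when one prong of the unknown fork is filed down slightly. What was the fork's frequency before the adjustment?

|f − 198.1| = 2, so the fork was at either 196.1 Hz or 200.1 Hz.
Filing a prong removes mass and raises the fork's frequency; the adjustment raises the fork's frequency.
The beat rate fell, so the adjustment moved the fork toward 198.1 Hz — it must have started below the reference.

196.1 Hz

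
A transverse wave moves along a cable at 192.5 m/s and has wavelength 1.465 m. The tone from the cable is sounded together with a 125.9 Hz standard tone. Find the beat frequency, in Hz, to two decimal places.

Source frequency f = v/λ = 192.5/1.465 = 131.3993 Hz.
f_beat = |131.3993 − 125.9| = 5.50 Hz.

5.50 Hz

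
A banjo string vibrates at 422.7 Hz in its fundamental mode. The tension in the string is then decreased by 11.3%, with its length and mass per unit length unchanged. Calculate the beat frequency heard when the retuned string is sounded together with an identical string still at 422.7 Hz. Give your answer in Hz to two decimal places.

For a string, f ∝ √T, so the new frequency is 422.7·√0.887 = 398.1017 Hz.
f_beat = |398.1017 − 422.7| = 24.60 Hz.

24.60 Hz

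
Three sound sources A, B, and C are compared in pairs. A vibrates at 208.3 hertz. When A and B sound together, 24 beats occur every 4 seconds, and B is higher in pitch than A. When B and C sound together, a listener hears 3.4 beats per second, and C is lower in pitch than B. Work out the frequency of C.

A–B: Beat frequency = 24/4 = 6 Hz.
B is above A, so f_B = 208.3 + 6 = 214.3 Hz.
C is below B, so f_C = 214.3 − 3.4 = 210.9 Hz.

210.9 Hz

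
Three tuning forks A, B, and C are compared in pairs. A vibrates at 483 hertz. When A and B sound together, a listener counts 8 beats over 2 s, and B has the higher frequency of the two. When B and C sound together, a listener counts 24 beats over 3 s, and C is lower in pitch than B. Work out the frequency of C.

A–B: Beat frequency = 8/2 = 4 Hz.
B is above A, so f_B = 483 + 4 = 487 Hz.
B–C: Beat frequency = 24/3 = 8 Hz.
C is below B, so f_C = 487 − 8 = 479 Hz.

479 Hz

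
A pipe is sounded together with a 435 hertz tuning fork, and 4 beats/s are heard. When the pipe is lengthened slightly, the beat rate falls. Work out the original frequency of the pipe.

|f − 435| = 4, so the pipe was at either 431 Hz or 439 Hz.
A longer pipe has a lower fundamental; the adjustment lowers the pipe's frequency.
The beat rate fell, so the adjustment moved the pipe toward 435 Hz — it must have started above the reference.

439 Hz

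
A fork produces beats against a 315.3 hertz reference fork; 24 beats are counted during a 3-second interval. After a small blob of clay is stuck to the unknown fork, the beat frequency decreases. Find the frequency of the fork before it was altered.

Beat frequency = 24/3 = 8 Hz.
|f − 315.3| = 8, so the fork was at either 307.3 Hz or 323.3 Hz.
Adding mass to a fork lowers its frequency; the adjustment lowers the fork's frequency.
The beat rate fell, so the adjustment moved the fork toward 315.3 Hz — it must have started above the reference.

323.3 Hz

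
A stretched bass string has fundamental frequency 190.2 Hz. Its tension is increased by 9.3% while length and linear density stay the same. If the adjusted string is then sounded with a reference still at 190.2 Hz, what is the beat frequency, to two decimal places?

For a string, f ∝ √T, so the new frequency is 190.2·√1.093 = 198.8477 Hz.
f_beat = |198.8477 − 190.2| = 8.65 Hz.

8.65 Hz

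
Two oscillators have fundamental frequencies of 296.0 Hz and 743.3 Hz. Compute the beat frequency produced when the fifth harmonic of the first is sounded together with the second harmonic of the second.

6.6 Hz

Fifth harmonic of the first: 5·296.0 = 1480.0 Hz.
Second harmonic of the second: 2·743.3 = 1486.6 Hz.
f_beat = |1480.0 − 1486.6| = 6.6 Hz.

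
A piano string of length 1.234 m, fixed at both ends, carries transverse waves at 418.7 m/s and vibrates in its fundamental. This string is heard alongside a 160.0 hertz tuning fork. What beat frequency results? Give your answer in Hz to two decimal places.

9.65 Hz

For a string fixed at both ends, f_n = n·v/(2L) = 1·418.7/(2·1.234) = 169.6515 Hz.
f_beat = |169.6515 − 160.0| = 9.65 Hz.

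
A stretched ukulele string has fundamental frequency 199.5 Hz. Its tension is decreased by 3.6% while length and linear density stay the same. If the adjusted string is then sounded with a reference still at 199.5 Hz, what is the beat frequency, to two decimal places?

3.62 Hz

For a string, f ∝ √T, so the new frequency is 199.5·√0.964 = 195.8761 Hz.
f_beat = |195.8761 − 199.5| = 3.62 Hz.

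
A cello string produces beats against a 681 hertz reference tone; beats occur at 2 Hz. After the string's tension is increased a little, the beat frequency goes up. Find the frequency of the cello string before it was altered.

683 Hz

|f − 681| = 2, so the cello string was at either 679 Hz or 683 Hz.
Higher tension means higher frequency; the adjustment raises the cello string's frequency.
The beat rate rose, so the adjustment moved the cello string further from 681 Hz — it was already above the reference.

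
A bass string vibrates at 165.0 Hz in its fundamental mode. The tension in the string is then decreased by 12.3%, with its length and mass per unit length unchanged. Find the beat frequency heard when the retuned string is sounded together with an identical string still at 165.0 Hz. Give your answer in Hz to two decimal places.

For a string, f ∝ √T, so the new frequency is 165.0·√0.877 = 154.5197 Hz.
f_beat = |154.5197 − 165.0| = 10.48 Hz.

10.48 Hz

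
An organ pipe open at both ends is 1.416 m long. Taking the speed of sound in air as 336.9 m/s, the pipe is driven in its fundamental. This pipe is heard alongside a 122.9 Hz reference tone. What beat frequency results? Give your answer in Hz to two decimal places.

Open pipe: f_n = n·v/(2L) = 1·336.9/(2·1.416) = 118.9619 Hz.
f_beat = |118.9619 − 122.9| = 3.94 Hz.

3.94 Hz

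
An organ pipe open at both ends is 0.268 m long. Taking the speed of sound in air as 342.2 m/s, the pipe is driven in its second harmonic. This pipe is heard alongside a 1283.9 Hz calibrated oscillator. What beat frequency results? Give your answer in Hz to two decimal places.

Open pipe: f_n = n·v/(2L) = 2·342.2/(2·0.268) = 1276.8657 Hz.
f_beat = |1276.8657 − 1283.9| = 7.03 Hz.

7.03 Hz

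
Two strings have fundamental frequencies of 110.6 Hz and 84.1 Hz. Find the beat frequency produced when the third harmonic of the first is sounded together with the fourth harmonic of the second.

Third harmonic of the first: 3·110.6 = 331.8 Hz.
Fourth harmonic of the second: 4·84.1 = 336.4 Hz.
f_beat = |331.8 − 336.4| = 4.6 Hz.

4.6 Hz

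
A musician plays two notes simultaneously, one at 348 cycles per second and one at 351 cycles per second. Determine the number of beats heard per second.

3 Hz

Beats arise from superposition of two nearby frequencies; the beat rate is |f₁ − f₂|.
|348 − 351| = 3 Hz.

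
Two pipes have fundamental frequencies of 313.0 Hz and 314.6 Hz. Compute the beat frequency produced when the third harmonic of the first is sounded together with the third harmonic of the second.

Third harmonic of the first: 3·313.0 = 939.0 Hz.
Third harmonic of the second: 3·314.6 = 943.8 Hz.
f_beat = |939.0 − 943.8| = 4.8 Hz.

4.8 Hz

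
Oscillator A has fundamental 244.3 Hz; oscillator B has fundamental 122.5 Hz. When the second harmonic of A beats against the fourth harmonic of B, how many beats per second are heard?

Second harmonic of the first: 2·244.3 = 488.6 Hz.
Fourth harmonic of the second: 4·122.5 = 490.0 Hz.
f_beat = |488.6 − 490.0| = 1.4 Hz.

1.4 Hz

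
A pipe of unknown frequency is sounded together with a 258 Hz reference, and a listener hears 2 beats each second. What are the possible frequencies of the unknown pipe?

|f − 258| = 2, so f = 258 ± 2.

256 Hz or 260 Hz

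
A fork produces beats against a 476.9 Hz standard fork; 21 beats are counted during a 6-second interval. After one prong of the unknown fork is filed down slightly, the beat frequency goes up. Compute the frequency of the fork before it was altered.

480.4 Hz

Beat frequency = 21/6 = 3.5 Hz.
|f − 476.9| = 3.5, so the fork was at either 473.4 Hz or 480.4 Hz.
Filing a prong removes mass and raises the fork's frequency; the adjustment raises the fork's frequency.
The beat rate rose, so the adjustment moved the fork further from 476.9 Hz — it was already above the reference.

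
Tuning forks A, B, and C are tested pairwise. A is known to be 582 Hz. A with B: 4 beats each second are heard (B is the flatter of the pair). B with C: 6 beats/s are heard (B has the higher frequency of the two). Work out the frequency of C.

572 Hz

B is below A, so f_B = 582 − 4 = 578 Hz.
C is below B, so f_C = 578 − 6 = 572 Hz.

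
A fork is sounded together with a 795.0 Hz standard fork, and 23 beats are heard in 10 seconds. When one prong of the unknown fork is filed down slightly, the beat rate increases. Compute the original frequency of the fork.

Beat frequency = 23/10 = 2.3 Hz.
|f − 795.0| = 2.3, so the fork was at either 792.7 Hz or 797.3 Hz.
Filing a prong removes mass and raises the fork's frequency; the adjustment raises the fork's frequency.
The beat rate rose, so the adjustment moved the fork further from 795.0 Hz — it was already above the reference.

797.3 Hz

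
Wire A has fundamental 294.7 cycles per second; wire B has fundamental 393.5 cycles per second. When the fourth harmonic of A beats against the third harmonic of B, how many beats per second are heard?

1.7 Hz

Fourth harmonic of the first: 4·294.7 = 1178.8 Hz.
Third harmonic of the second: 3·393.5 = 1180.5 Hz.
f_beat = |1178.8 − 1180.5| = 1.7 Hz.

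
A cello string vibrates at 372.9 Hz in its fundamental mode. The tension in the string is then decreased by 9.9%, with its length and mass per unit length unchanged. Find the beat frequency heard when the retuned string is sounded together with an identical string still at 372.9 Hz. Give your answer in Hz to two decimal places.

For a string, f ∝ √T, so the new frequency is 372.9·√0.901 = 353.9605 Hz.
f_beat = |353.9605 − 372.9| = 18.94 Hz.

18.94 Hz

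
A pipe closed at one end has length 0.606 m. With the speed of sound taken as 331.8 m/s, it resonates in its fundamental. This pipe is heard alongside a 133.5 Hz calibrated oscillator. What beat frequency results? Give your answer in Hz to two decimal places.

Closed pipe (odd harmonics): f_n = n·v/(4L) = 1·331.8/(4·0.606) = 136.8812 Hz.
f_beat = |136.8812 − 133.5| = 3.38 Hz.

3.38 Hz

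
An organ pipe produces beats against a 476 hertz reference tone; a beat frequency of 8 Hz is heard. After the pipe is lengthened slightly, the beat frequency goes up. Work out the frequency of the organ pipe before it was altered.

468 Hz

|f − 476| = 8, so the organ pipe was at either 468 Hz or 484 Hz.
A longer pipe has a lower fundamental; the adjustment lowers the organ pipe's frequency.
The beat rate rose, so the adjustment moved the organ pipe further from 476 Hz — it was already below the reference.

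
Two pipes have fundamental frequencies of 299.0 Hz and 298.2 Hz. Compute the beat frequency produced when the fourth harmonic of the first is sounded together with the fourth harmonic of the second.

3.2 Hz

Fourth harmonic of the first: 4·299.0 = 1196.0 Hz.
Fourth harmonic of the second: 4·298.2 = 1192.8 Hz.
f_beat = |1196.0 − 1192.8| = 3.2 Hz.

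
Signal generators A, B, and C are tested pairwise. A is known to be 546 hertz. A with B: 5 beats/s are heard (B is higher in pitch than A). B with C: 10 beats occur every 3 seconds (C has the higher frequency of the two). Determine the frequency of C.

B is above A, so f_B = 546 + 5 = 551 Hz.
B–C: Beat frequency = 10/3 = 3.3333 Hz.
C is above B, so f_C = 551 + 3.3333 = 554.3333 Hz.

554.3333 Hz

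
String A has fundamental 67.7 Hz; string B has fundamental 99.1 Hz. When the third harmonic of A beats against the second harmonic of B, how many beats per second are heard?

4.9 Hz

Third harmonic of the first: 3·67.7 = 203.1 Hz.
Second harmonic of the second: 2·99.1 = 198.2 Hz.
f_beat = |203.1 − 198.2| = 4.9 Hz.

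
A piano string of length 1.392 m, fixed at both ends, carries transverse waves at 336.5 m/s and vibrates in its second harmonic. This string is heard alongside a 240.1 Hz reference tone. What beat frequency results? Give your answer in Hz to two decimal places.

1.64 Hz

For a string fixed at both ends, f_n = n·v/(2L) = 2·336.5/(2·1.392) = 241.7385 Hz.
f_beat = |241.7385 − 240.1| = 1.64 Hz.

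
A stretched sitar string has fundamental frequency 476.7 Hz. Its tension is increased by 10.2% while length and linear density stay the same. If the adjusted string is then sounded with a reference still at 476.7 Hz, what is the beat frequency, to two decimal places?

23.72 Hz

For a string, f ∝ √T, so the new frequency is 476.7·√1.102 = 500.4215 Hz.
f_beat = |500.4215 − 476.7| = 23.72 Hz.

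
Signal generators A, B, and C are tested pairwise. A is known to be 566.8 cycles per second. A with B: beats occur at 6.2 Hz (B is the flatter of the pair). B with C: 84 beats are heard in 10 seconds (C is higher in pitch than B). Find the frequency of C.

569 Hz

B is below A, so f_B = 566.8 − 6.2 = 560.6 Hz.
B–C: Beat frequency = 84/10 = 8.4 Hz.
C is above B, so f_C = 560.6 + 8.4 = 569 Hz.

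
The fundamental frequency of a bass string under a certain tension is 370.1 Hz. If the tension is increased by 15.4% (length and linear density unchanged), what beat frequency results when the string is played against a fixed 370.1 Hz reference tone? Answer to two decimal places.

For a string, f ∝ √T, so the new frequency is 370.1·√1.154 = 397.5777 Hz.
f_beat = |397.5777 − 370.1| = 27.48 Hz.

27.48 Hz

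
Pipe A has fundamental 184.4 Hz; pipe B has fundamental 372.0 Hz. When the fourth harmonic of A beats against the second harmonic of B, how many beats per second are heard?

6.4 Hz

Fourth harmonic of the first: 4·184.4 = 737.6 Hz.
Second harmonic of the second: 2·372.0 = 744.0 Hz.
f_beat = |737.6 − 744.0| = 6.4 Hz.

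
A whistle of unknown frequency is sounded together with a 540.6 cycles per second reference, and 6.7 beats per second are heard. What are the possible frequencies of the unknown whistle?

|f − 540.6| = 6.7, so f = 540.6 ± 6.7.

533.9 Hz or 547.3 Hz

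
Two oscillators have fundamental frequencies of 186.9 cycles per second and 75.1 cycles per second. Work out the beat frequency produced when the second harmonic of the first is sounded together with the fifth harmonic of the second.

1.7 Hz

Second harmonic of the first: 2·186.9 = 373.8 Hz.
Fifth harmonic of the second: 5·75.1 = 375.5 Hz.
f_beat = |373.8 − 375.5| = 1.7 Hz.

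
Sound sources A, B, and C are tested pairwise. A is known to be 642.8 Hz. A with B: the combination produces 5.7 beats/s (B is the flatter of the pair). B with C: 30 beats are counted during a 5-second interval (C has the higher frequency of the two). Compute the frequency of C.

B is below A, so f_B = 642.8 − 5.7 = 637.1 Hz.
B–C: Beat frequency = 30/5 = 6 Hz.
C is above B, so f_C = 637.1 + 6 = 643.1 Hz.

643.1 Hz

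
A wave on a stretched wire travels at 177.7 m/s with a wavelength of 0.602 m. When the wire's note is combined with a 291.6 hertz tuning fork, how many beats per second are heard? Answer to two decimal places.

3.58 Hz

Source frequency f = v/λ = 177.7/0.602 = 295.1827 Hz.
f_beat = |295.1827 − 291.6| = 3.58 Hz.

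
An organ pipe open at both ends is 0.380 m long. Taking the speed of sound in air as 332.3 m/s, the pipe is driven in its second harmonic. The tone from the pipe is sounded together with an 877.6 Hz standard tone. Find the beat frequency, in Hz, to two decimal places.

Open pipe: f_n = n·v/(2L) = 2·332.3/(2·0.380) = 874.4737 Hz.
f_beat = |874.4737 − 877.6| = 3.13 Hz.

3.13 Hz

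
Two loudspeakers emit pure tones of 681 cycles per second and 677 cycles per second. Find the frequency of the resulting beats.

4 Hz

The beat frequency equals the magnitude of the frequency difference.
|681 − 677| = 4 Hz.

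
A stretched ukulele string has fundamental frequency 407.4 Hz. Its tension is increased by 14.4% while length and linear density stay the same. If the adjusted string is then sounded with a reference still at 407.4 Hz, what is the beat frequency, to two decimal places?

28.35 Hz

For a string, f ∝ √T, so the new frequency is 407.4·√1.144 = 435.7466 Hz.
f_beat = |435.7466 − 407.4| = 28.35 Hz.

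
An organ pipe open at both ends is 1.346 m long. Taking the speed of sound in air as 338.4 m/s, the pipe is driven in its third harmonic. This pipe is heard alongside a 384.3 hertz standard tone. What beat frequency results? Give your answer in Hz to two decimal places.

7.18 Hz

Open pipe: f_n = n·v/(2L) = 3·338.4/(2·1.346) = 377.1174 Hz.
f_beat = |377.1174 − 384.3| = 7.18 Hz.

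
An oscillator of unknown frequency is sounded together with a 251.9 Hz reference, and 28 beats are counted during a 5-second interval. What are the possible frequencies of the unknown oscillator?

246.3 Hz or 257.5 Hz

Beat frequency = 28/5 = 5.6 Hz.
|f − 251.9| = 5.6, so f = 251.9 ± 5.6.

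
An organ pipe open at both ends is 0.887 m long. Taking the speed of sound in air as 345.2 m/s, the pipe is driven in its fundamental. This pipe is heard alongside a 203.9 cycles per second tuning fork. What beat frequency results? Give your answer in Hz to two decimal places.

9.31 Hz

Open pipe: f_n = n·v/(2L) = 1·345.2/(2·0.887) = 194.5885 Hz.
f_beat = |194.5885 − 203.9| = 9.31 Hz.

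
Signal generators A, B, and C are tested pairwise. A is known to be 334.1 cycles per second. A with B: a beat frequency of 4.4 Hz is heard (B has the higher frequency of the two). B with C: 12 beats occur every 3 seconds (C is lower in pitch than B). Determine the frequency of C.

334.5 Hz

B is above A, so f_B = 334.1 + 4.4 = 338.5 Hz.
B–C: Beat frequency = 12/3 = 4 Hz.
C is below B, so f_C = 338.5 − 4 = 334.5 Hz.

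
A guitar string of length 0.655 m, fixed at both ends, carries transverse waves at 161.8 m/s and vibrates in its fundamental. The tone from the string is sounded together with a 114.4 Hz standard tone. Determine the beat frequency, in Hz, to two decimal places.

For a string fixed at both ends, f_n = n·v/(2L) = 1·161.8/(2·0.655) = 123.5115 Hz.
f_beat = |123.5115 − 114.4| = 9.11 Hz.

9.11 Hz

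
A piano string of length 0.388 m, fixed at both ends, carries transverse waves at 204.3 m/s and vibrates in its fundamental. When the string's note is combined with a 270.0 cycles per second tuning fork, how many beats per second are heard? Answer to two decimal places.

6.73 Hz

For a string fixed at both ends, f_n = n·v/(2L) = 1·204.3/(2·0.388) = 263.2732 Hz.
f_beat = |263.2732 − 270.0| = 6.73 Hz.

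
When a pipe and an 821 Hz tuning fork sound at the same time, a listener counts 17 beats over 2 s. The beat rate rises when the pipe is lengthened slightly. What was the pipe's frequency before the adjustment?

812.5 Hz

Beat frequency = 17/2 = 8.5 Hz.
|f − 821| = 8.5, so the pipe was at either 812.5 Hz or 829.5 Hz.
A longer pipe has a lower fundamental; the adjustment lowers the pipe's frequency.
The beat rate rose, so the adjustment moved the pipe further from 821 Hz — it was already below the reference.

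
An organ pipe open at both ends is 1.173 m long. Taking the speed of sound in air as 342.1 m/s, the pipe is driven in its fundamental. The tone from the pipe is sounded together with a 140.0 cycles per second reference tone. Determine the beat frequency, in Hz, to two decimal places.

5.82 Hz

Open pipe: f_n = n·v/(2L) = 1·342.1/(2·1.173) = 145.8227 Hz.
f_beat = |145.8227 − 140.0| = 5.82 Hz.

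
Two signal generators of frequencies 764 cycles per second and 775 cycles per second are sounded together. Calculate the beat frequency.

11 Hz

f_beat = |f₁ − f₂|.
|764 − 775| = 11 Hz.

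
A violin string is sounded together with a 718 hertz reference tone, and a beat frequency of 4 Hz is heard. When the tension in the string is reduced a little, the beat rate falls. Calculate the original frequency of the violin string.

|f − 718| = 4, so the violin string was at either 714 Hz or 722 Hz.
Lower tension means lower frequency; the adjustment lowers the violin string's frequency.
The beat rate fell, so the adjustment moved the violin string toward 718 Hz — it must have started above the reference.

722 Hz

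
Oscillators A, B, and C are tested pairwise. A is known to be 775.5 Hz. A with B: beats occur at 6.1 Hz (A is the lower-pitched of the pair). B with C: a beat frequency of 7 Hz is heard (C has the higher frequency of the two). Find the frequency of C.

B is above A, so f_B = 775.5 + 6.1 = 781.6 Hz.
C is above B, so f_C = 781.6 + 7 = 788.6 Hz.

788.6 Hz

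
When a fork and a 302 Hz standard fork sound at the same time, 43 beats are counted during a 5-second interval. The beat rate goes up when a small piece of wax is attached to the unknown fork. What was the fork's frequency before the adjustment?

293.4 Hz

Beat frequency = 43/5 = 8.6 Hz.
|f − 302| = 8.6, so the fork was at either 293.4 Hz or 310.6 Hz.
Loading a fork with wax lowers its frequency; the adjustment lowers the fork's frequency.
The beat rate rose, so the adjustment moved the fork further from 302 Hz — it was already below the reference.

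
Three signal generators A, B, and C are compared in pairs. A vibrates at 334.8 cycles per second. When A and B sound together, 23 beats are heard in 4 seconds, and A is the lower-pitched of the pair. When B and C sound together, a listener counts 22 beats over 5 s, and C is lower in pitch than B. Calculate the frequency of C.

336.15 Hz

A–B: Beat frequency = 23/4 = 5.75 Hz.
B is above A, so f_B = 334.8 + 5.75 = 340.55 Hz.
B–C: Beat frequency = 22/5 = 4.4 Hz.
C is below B, so f_C = 340.55 − 4.4 = 336.15 Hz.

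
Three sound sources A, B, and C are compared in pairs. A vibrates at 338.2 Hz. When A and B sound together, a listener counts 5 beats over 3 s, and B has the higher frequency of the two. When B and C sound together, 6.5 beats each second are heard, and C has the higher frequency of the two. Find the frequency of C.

346.3667 Hz

A–B: Beat frequency = 5/3 = 1.6667 Hz.
B is above A, so f_B = 338.2 + 1.6667 = 339.8667 Hz.
C is above B, so f_C = 339.8667 + 6.5 = 346.3667 Hz.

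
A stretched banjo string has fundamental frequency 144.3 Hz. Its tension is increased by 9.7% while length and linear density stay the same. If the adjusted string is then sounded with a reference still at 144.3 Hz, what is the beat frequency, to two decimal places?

6.84 Hz

For a string, f ∝ √T, so the new frequency is 144.3·√1.097 = 151.1366 Hz.
f_beat = |151.1366 − 144.3| = 6.84 Hz.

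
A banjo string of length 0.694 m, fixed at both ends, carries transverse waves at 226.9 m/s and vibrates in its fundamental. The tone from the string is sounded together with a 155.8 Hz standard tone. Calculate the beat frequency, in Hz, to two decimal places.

For a string fixed at both ends, f_n = n·v/(2L) = 1·226.9/(2·0.694) = 163.4726 Hz.
f_beat = |163.4726 − 155.8| = 7.67 Hz.

7.67 Hz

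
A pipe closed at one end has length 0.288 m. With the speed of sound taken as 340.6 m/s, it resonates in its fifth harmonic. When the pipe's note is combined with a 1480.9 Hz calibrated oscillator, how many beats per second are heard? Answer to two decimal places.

2.60 Hz

Closed pipe (odd harmonics): f_n = n·v/(4L) = 5·340.6/(4·0.288) = 1478.2986 Hz.
f_beat = |1478.2986 − 1480.9| = 2.60 Hz.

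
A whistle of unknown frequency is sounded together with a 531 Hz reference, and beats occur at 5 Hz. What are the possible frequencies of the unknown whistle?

526 Hz or 536 Hz

|f − 531| = 5, so f = 531 ± 5.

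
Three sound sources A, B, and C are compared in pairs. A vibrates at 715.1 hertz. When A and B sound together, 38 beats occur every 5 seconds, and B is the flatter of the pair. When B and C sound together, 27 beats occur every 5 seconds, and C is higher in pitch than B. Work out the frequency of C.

712.9 Hz

A–B: Beat frequency = 38/5 = 7.6 Hz.
B is below A, so f_B = 715.1 − 7.6 = 707.5 Hz.
B–C: Beat frequency = 27/5 = 5.4 Hz.
C is above B, so f_C = 707.5 + 5.4 = 712.9 Hz.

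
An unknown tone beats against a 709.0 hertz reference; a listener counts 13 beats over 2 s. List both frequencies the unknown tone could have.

702.5 Hz or 715.5 Hz

Beat frequency = 13/2 = 6.5 Hz.
|f − 709.0| = 6.5, so f = 709.0 ± 6.5.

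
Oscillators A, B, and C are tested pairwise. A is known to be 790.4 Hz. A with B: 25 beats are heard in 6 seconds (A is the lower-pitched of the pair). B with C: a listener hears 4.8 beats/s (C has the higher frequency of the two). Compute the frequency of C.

A–B: Beat frequency = 25/6 = 4.1667 Hz.
B is above A, so f_B = 790.4 + 4.1667 = 794.5667 Hz.
C is above B, so f_C = 794.5667 + 4.8 = 799.3667 Hz.

799.3667 Hz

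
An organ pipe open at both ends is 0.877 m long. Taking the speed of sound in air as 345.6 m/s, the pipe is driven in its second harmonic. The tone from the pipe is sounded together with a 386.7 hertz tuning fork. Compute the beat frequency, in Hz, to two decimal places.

7.37 Hz

Open pipe: f_n = n·v/(2L) = 2·345.6/(2·0.877) = 394.0707 Hz.
f_beat = |394.0707 − 386.7| = 7.37 Hz.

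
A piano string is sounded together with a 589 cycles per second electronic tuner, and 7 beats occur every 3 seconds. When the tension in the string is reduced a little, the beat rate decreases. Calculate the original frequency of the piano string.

Beat frequency = 7/3 = 2.3333 Hz.
|f − 589| = 2.3333, so the piano string was at either 586.6667 Hz or 591.3333 Hz.
Lower tension means lower frequency; the adjustment lowers the piano string's frequency.
The beat rate fell, so the adjustment moved the piano string toward 589 Hz — it must have started above the reference.

591.3333 Hz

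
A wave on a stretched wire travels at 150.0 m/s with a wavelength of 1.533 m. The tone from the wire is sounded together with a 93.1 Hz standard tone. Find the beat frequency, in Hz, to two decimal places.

Source frequency f = v/λ = 150.0/1.533 = 97.8474 Hz.
f_beat = |97.8474 − 93.1| = 4.75 Hz.

4.75 Hz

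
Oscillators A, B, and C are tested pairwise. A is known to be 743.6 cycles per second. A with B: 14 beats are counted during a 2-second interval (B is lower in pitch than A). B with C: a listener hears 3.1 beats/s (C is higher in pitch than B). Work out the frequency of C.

A–B: Beat frequency = 14/2 = 7 Hz.
B is below A, so f_B = 743.6 − 7 = 736.6 Hz.
C is above B, so f_C = 736.6 + 3.1 = 739.7 Hz.

739.7 Hz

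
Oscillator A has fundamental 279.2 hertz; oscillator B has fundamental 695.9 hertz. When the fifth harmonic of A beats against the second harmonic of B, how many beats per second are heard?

Fifth harmonic of the first: 5·279.2 = 1396.0 Hz.
Second harmonic of the second: 2·695.9 = 1391.8 Hz.
f_beat = |1396.0 − 1391.8| = 4.2 Hz.

4.2 Hz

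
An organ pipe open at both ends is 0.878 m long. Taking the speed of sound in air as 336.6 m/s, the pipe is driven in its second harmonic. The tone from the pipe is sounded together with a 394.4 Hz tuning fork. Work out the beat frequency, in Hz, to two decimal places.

11.03 Hz

Open pipe: f_n = n·v/(2L) = 2·336.6/(2·0.878) = 383.3713 Hz.
f_beat = |383.3713 − 394.4| = 11.03 Hz.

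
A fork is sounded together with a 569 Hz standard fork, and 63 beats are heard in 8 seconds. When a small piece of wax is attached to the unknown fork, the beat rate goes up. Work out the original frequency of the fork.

Beat frequency = 63/8 = 7.875 Hz.
|f − 569| = 7.875, so the fork was at either 561.125 Hz or 576.875 Hz.
Loading a fork with wax lowers its frequency; the adjustment lowers the fork's frequency.
The beat rate rose, so the adjustment moved the fork further from 569 Hz — it was already below the reference.

561.125 Hz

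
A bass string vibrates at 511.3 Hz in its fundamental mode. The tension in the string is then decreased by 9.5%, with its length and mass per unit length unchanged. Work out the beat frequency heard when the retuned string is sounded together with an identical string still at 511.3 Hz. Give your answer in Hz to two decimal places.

24.89 Hz

For a string, f ∝ √T, so the new frequency is 511.3·√0.905 = 486.4073 Hz.
f_beat = |486.4073 − 511.3| = 24.89 Hz.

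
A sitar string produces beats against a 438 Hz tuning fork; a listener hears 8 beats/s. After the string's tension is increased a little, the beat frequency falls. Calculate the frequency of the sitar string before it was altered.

430 Hz

|f − 438| = 8, so the sitar string was at either 430 Hz or 446 Hz.
Higher tension means higher frequency; the adjustment raises the sitar string's frequency.
The beat rate fell, so the adjustment moved the sitar string toward 438 Hz — it must have started below the reference.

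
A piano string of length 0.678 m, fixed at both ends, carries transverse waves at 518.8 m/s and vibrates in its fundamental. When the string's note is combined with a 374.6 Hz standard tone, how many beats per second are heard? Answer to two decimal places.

For a string fixed at both ends, f_n = n·v/(2L) = 1·518.8/(2·0.678) = 382.5959 Hz.
f_beat = |382.5959 − 374.6| = 8.00 Hz.

8.00 Hz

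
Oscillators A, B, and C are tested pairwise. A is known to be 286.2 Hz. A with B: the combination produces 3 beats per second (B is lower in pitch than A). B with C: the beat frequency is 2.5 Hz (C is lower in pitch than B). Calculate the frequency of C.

B is below A, so f_B = 286.2 − 3 = 283.2 Hz.
C is below B, so f_C = 283.2 − 2.5 = 280.7 Hz.

280.7 Hz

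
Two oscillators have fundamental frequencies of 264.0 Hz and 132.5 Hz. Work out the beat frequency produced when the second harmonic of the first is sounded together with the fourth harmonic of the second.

2.0 Hz

Second harmonic of the first: 2·264.0 = 528.0 Hz.
Fourth harmonic of the second: 4·132.5 = 530.0 Hz.
f_beat = |528.0 − 530.0| = 2.0 Hz.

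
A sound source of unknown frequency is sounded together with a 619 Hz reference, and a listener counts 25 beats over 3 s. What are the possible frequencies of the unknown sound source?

Beat frequency = 25/3 = 8.3333 Hz.
|f − 619| = 8.3333, so f = 619 ± 8.3333.

610.6667 Hz or 627.3333 Hz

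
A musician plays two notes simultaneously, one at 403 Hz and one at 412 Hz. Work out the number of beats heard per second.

9 Hz

f_beat = |f₁ − f₂|.
|403 − 412| = 9 Hz.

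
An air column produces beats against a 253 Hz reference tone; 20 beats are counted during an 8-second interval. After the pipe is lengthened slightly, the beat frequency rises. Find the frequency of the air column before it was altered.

Beat frequency = 20/8 = 2.5 Hz.
|f − 253| = 2.5, so the air column was at either 250.5 Hz or 255.5 Hz.
A longer pipe has a lower fundamental; the adjustment lowers the air column's frequency.
The beat rate rose, so the adjustment moved the air column further from 253 Hz — it was already below the reference.

250.5 Hz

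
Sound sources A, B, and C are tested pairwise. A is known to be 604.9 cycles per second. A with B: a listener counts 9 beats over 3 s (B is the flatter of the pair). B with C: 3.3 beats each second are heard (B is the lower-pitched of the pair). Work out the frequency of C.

605.2 Hz

A–B: Beat frequency = 9/3 = 3 Hz.
B is below A, so f_B = 604.9 − 3 = 601.9 Hz.
C is above B, so f_C = 601.9 + 3.3 = 605.2 Hz.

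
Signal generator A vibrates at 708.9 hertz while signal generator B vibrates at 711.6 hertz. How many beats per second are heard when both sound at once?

The beat frequency equals the magnitude of the frequency difference.
|708.9 − 711.6| = 2.7 Hz.

2.7 Hz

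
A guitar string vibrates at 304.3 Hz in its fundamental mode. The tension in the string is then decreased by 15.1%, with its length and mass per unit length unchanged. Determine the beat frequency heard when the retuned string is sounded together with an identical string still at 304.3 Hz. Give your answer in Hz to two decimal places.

For a string, f ∝ √T, so the new frequency is 304.3·√0.849 = 280.3857 Hz.
f_beat = |280.3857 − 304.3| = 23.91 Hz.

23.91 Hz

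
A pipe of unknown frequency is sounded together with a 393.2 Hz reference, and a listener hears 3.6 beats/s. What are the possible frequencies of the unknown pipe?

|f − 393.2| = 3.6, so f = 393.2 ± 3.6.

389.6 Hz or 396.8 Hz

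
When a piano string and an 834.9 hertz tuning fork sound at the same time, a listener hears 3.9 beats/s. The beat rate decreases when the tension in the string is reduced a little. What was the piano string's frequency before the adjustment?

838.8 Hz

|f − 834.9| = 3.9, so the piano string was at either 831 Hz or 838.8 Hz.
Lower tension means lower frequency; the adjustment lowers the piano string's frequency.
The beat rate fell, so the adjustment moved the piano string toward 834.9 Hz — it must have started above the reference.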